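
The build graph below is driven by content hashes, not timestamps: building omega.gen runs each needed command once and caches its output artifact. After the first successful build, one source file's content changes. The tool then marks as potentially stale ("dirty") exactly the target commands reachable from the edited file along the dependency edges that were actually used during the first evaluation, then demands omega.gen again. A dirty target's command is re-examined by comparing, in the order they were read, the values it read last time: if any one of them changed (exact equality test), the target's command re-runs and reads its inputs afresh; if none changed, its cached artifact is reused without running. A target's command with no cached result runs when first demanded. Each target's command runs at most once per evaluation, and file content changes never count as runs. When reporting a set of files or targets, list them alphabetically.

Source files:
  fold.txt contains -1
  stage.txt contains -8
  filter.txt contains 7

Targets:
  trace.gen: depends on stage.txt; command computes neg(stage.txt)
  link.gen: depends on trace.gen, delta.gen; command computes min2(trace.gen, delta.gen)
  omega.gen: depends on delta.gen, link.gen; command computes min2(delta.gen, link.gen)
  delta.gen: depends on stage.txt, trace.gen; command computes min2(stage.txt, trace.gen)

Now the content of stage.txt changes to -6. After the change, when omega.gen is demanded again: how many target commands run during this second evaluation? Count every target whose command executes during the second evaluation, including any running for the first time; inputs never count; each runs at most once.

Run set: delta.gen, link.gen, omega.gen, trace.gen (4 run).

Initial pass — values computed on the first demand:
  trace.gen = neg(-8) = 8
  delta.gen = min2(-8, 8) = -8
  link.gen = min2(8, -8) = -8
  omega.gen = min2(-8, -8) = -8

Second demand — change propagation:
  trace.gen: re-runs because stage.txt -8->-6; new result 6.
  delta.gen: re-runs because stage.txt -8->-6; trace.gen 8->6; new result -6.
  link.gen: re-runs because trace.gen 8->6; delta.gen -8->-6; new result -6.
  omega.gen: re-runs because delta.gen -8->-6; link.gen -8->-6; new result -6.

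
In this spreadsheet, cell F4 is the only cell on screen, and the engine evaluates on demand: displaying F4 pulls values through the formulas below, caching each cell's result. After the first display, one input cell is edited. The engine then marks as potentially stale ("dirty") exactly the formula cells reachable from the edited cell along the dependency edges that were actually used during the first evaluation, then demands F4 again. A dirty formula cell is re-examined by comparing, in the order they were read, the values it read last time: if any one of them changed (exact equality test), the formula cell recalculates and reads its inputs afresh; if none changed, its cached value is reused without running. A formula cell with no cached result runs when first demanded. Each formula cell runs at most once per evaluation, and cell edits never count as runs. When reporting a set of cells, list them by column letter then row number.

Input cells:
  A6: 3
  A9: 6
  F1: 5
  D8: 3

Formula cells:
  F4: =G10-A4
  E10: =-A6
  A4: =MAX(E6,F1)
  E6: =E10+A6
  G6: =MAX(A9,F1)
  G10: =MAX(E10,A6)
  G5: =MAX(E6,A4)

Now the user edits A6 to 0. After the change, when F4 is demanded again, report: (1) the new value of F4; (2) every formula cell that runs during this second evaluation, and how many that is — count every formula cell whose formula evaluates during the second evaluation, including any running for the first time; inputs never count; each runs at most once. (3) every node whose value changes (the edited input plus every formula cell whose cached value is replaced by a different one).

Initial pass — values computed on the first demand:
  E10 = -(3) = -3
  E6 = -3 + 3 = 0
  A4 = MAX(0, 5) = 5
  G10 = MAX(-3, 3) = 3
  F4 = 3 - 5 = -2

Second demand — change propagation:
  E10: re-runs because A6 3->0; new result 0.
  E6: re-runs because E10 -3->0; A6 3->0; new result 0 (unchanged).
  A4: re-examined; everything it read last time is the same (E6 unchanged, F1 unchanged) — cache 5 kept, no run.
  G10: re-runs because E10 -3->0; A6 3->0; new result 0.
  F4: re-runs because G10 3->0; new result -5.

The important point: at A4 every value read last time is unchanged, so the dirty flag clears without a run.

F4 now evaluates to -5.
Run set: E6, E10, F4, G10 (4 run).
Changed values: A6, E10, F4, G10.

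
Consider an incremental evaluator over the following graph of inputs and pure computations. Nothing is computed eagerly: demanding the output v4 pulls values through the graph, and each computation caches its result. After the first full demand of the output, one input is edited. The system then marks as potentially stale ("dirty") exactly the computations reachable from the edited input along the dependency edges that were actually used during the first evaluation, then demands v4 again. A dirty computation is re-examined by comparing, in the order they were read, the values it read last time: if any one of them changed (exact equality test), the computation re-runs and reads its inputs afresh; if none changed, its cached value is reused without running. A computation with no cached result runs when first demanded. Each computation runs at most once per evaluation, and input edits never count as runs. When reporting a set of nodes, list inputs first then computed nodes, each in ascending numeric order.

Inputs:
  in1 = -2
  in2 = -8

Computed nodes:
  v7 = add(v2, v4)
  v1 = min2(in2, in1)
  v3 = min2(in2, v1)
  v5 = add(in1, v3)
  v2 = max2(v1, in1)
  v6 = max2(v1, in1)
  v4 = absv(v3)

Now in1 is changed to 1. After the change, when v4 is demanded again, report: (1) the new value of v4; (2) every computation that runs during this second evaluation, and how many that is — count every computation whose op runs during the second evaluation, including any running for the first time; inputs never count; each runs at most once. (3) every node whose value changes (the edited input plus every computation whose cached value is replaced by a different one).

v4 now evaluates to 8.
Run set: v1 (1 run).
Changed values: in1.
The important point: v1 recomputes to an identical value, and the output ends up unchanged.

Initial pass — values computed on the first demand:
  v1 = min2(-8, -2) = -8
  v3 = min2(-8, -8) = -8
  v4 = absv(-8) = 8

Second demand — change propagation:
  v1: re-runs because in1 -2->1; new result -8 (unchanged).
  v3: re-examined; everything it read last time is the same (in2 unchanged, v1 unchanged) — cache -8 kept, no run.
  v4: re-examined; everything it read last time is the same (v3 unchanged) — cache 8 kept, no run.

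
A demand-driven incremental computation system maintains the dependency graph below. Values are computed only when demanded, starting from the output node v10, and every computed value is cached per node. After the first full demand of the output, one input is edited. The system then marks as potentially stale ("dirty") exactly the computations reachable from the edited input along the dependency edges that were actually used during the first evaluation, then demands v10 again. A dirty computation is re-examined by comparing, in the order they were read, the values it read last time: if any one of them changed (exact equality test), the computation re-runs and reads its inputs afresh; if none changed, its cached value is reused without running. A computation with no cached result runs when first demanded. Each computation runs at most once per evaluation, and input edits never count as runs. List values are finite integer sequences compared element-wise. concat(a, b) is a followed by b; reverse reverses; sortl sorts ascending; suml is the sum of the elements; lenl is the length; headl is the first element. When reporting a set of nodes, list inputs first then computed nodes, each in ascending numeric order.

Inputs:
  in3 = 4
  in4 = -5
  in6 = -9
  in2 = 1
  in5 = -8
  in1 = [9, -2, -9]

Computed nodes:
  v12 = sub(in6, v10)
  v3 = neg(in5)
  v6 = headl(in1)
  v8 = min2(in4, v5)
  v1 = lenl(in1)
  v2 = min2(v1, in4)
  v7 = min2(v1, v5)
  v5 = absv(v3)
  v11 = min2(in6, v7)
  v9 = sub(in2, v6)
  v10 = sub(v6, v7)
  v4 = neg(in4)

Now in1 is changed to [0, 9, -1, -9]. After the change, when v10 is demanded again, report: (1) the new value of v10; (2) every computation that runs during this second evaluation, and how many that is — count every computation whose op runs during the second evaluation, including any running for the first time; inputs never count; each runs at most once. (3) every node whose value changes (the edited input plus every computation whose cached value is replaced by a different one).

First evaluation (everything demanded from the output):
  v1 = lenl([9, -2, -9]) = 3
  v3 = neg(-8) = 8
  v5 = absv(8) = 8
  v6 = headl([9, -2, -9]) = 9
  v7 = min2(3, 8) = 3
  v10 = sub(9, 3) = 6

Propagation after the edit:
  v1: runs — in1 [9, -2, -9]->[0, 9, -1, -9]; result 4.
  v6: runs — in1 [9, -2, -9]->[0, 9, -1, -9]; result 0.
  v7: runs — v1 3->4; result 4.
  v10: runs — v6 9->0; v7 3->4; result -4.

New value of v10: -4.
Computations that run: v1, v6, v7, v10 — 4 in total.
Values that change: in1, v1, v6, v7, v10.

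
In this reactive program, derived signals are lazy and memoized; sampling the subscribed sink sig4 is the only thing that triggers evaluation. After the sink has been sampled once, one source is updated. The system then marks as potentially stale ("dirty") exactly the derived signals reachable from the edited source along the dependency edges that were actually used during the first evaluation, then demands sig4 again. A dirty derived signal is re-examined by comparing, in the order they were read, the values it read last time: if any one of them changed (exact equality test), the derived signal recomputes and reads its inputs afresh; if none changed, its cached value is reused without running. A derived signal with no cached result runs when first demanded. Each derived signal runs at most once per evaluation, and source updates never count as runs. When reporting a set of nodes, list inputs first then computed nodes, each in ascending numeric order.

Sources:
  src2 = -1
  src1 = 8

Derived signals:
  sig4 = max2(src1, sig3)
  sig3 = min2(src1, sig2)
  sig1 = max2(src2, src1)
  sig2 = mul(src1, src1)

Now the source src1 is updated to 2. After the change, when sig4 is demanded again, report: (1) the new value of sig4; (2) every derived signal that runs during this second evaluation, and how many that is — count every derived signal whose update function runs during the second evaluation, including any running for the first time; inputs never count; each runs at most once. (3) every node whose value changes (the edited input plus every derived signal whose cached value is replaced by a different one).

First demand of the output computes:
  sig2 = mul(8, 8) = 64
  sig3 = min2(8, 64) = 8
  sig4 = max2(8, 8) = 8

After the edit, cleaning proceeds:
  sig2: a read changed (src1 8->2; src1 8->2) — executes, giving 4.
  sig3: a read changed (src1 8->2; sig2 64->4) — executes, giving 2.
  sig4: a read changed (src1 8->2; sig3 8->2) — executes, giving 2.

Demanding sig4 again yields 2.
3 derived signals run: sig2, sig3, sig4.
The nodes whose values change: src1, sig2, sig3, sig4.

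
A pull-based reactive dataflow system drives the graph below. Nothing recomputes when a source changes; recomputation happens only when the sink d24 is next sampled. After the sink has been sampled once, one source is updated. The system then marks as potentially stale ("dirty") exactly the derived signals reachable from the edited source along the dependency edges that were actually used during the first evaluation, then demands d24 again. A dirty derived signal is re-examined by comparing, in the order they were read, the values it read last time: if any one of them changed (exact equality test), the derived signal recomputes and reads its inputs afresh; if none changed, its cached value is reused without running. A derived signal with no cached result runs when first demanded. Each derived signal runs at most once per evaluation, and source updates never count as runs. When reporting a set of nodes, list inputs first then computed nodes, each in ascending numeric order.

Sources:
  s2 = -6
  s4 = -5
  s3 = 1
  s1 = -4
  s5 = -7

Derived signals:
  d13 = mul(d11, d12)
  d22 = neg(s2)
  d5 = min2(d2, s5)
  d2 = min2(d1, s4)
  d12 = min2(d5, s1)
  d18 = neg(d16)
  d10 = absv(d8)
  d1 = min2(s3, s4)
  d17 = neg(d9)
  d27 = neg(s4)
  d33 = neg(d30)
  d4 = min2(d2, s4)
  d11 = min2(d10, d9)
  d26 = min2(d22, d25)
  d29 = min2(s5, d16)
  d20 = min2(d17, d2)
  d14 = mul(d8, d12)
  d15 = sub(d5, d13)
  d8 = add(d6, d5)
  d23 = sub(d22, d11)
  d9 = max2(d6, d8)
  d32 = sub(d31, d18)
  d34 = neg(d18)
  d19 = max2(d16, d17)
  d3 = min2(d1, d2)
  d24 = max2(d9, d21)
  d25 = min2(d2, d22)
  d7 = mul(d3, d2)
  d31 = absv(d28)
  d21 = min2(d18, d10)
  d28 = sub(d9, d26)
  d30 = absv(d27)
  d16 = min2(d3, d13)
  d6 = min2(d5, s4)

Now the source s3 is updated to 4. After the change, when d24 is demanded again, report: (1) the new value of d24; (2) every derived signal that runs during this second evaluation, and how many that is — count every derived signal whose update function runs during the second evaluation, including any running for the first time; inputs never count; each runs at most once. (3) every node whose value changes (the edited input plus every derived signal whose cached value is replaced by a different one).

First evaluation (everything demanded from the output):
  d1 = min2(1, -5) = -5
  d2 = min2(-5, -5) = -5
  d3 = min2(-5, -5) = -5
  d5 = min2(-5, -7) = -7
  d6 = min2(-7, -5) = -7
  d8 = add(-7, -7) = -14
  d9 = max2(-7, -14) = -7
  d10 = absv(-14) = 14
  d11 = min2(14, -7) = -7
  d12 = min2(-7, -4) = -7
  d13 = mul(-7, -7) = 49
  d16 = min2(-5, 49) = -5
  d18 = neg(-5) = 5
  d21 = min2(5, 14) = 5
  d24 = max2(-7, 5) = 5

Propagation after the edit:
  d1: runs — s3 1->4; result -5 (same value as before).
  d2: checked — values it read are unchanged (d1 unchanged, s4 unchanged); reused cached -5 without running.
  d3: checked — values it read are unchanged (d1 unchanged, d2 unchanged); reused cached -5 without running.
  d5: checked — values it read are unchanged (d2 unchanged, s5 unchanged); reused cached -7 without running.
  d6: checked — values it read are unchanged (d5 unchanged, s4 unchanged); reused cached -7 without running.
  d8: checked — values it read are unchanged (d6 unchanged, d5 unchanged); reused cached -14 without running.
  d9: checked — values it read are unchanged (d6 unchanged, d8 unchanged); reused cached -7 without running.
  d10: checked — values it read are unchanged (d8 unchanged); reused cached 14 without running.
  d11: checked — values it read are unchanged (d10 unchanged, d9 unchanged); reused cached -7 without running.
  d12: checked — values it read are unchanged (d5 unchanged, s1 unchanged); reused cached -7 without running.
  d13: checked — values it read are unchanged (d11 unchanged, d12 unchanged); reused cached 49 without running.
  d16: checked — values it read are unchanged (d3 unchanged, d13 unchanged); reused cached -5 without running.
  d18: checked — values it read are unchanged (d16 unchanged); reused cached 5 without running.
  d21: checked — values it read are unchanged (d18 unchanged, d10 unchanged); reused cached 5 without running.
  d24: checked — values it read are unchanged (d9 unchanged, d21 unchanged); reused cached 5 without running.

Key observation: the change is absorbed at d1 — it re-runs but produces the same value, and the output's value is unchanged.

New value of d24: 5.
Derived signals that run: d1 — 1 in total.
Values that change: s3.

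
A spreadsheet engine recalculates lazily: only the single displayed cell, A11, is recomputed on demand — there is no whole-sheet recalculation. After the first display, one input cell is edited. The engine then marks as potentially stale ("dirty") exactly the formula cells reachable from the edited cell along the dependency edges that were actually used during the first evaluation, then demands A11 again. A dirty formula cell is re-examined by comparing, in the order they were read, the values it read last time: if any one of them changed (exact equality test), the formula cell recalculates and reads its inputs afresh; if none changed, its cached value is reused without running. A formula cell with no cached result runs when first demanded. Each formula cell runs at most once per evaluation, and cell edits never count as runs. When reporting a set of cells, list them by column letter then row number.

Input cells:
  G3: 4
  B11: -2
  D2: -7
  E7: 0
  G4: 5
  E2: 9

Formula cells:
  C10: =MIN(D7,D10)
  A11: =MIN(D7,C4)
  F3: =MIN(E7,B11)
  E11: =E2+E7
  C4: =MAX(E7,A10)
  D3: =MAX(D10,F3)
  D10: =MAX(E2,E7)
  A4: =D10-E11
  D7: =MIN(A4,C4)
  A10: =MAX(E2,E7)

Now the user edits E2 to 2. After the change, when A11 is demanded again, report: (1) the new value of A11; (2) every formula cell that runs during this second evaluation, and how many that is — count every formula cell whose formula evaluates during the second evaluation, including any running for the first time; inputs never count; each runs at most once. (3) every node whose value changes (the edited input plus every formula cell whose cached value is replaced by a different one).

New value of A11: 0.
Formula cells that run: A4, A10, A11, C4, D7, D10, E11 — 7 in total.
Values that change: A10, C4, D10, E2, E11.

First evaluation (everything demanded from the output):
  A10 = MAX(9, 0) = 9
  C4 = MAX(0, 9) = 9
  D10 = MAX(9, 0) = 9
  E11 = 9 + 0 = 9
  A4 = 9 - 9 = 0
  D7 = MIN(0, 9) = 0
  A11 = MIN(0, 9) = 0

Propagation after the edit:
  A10: runs — E2 9->2; result 2.
  C4: runs — A10 9->2; result 2.
  D10: runs — E2 9->2; result 2.
  E11: runs — E2 9->2; result 2.
  A4: runs — D10 9->2; E11 9->2; result 0 (same value as before).
  D7: runs — C4 9->2; result 0 (same value as before).
  A11: runs — C4 9->2; result 0 (same value as before).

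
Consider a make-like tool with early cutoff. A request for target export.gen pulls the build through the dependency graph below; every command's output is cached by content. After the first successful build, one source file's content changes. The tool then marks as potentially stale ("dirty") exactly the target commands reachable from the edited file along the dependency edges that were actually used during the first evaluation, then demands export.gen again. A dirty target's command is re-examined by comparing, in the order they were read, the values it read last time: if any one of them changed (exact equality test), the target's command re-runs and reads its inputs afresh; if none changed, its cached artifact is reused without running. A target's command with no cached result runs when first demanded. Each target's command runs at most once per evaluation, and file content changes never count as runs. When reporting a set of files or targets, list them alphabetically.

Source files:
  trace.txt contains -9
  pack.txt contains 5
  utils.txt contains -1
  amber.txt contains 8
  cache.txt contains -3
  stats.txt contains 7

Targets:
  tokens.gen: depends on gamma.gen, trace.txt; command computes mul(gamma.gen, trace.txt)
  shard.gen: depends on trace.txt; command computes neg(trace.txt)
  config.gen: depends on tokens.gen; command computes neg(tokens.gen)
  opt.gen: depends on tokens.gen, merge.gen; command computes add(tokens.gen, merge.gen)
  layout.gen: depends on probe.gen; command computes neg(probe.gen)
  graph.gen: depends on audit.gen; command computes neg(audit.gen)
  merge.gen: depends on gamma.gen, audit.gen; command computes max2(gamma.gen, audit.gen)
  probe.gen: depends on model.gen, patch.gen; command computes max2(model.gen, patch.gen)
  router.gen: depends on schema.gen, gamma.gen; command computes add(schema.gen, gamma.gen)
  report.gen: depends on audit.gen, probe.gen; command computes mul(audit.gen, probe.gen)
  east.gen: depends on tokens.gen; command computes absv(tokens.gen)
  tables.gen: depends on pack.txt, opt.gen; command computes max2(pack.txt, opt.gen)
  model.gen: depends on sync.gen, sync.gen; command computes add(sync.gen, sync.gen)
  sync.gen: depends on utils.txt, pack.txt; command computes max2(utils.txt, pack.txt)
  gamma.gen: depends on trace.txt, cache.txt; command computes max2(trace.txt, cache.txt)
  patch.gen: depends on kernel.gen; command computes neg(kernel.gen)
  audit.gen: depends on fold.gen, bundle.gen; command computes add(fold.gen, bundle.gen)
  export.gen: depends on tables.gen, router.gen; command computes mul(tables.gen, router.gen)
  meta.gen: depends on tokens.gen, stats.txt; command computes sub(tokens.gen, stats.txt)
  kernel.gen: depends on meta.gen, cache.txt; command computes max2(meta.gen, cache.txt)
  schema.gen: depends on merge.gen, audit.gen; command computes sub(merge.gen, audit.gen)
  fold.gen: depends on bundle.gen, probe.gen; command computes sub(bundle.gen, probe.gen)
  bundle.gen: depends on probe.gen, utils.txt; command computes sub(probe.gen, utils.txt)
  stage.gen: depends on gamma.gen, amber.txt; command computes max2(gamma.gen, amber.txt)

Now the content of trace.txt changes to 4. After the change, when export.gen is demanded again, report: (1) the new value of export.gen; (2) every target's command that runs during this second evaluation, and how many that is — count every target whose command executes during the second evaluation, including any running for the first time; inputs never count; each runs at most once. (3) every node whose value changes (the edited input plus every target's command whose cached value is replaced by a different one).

Demanding export.gen again yields 112.
11 target commands run: export.gen, gamma.gen, kernel.gen, merge.gen, meta.gen, opt.gen, patch.gen, probe.gen, router.gen, tables.gen, tokens.gen.
The nodes whose values change: export.gen, gamma.gen, kernel.gen, meta.gen, opt.gen, patch.gen, router.gen, tables.gen, tokens.gen, trace.txt.
Note where the cutoff bites: bundle.gen is checked, finds nothing changed, and keeps its cache.

First demand of the output computes:
  gamma.gen = max2(-9, -3) = -3
  sync.gen = max2(-1, 5) = 5
  model.gen = add(5, 5) = 10
  tokens.gen = mul(-3, -9) = 27
  meta.gen = sub(27, 7) = 20
  kernel.gen = max2(20, -3) = 20
  patch.gen = neg(20) = -20
  probe.gen = max2(10, -20) = 10
  bundle.gen = sub(10, -1) = 11
  fold.gen = sub(11, 10) = 1
  audit.gen = add(1, 11) = 12
  merge.gen = max2(-3, 12) = 12
  opt.gen = add(27, 12) = 39
  schema.gen = sub(12, 12) = 0
  router.gen = add(0, -3) = -3
  tables.gen = max2(5, 39) = 39
  export.gen = mul(39, -3) = -117

After the edit, cleaning proceeds:
  gamma.gen: a read changed (trace.txt -9->4) — executes, giving 4.
  tokens.gen: a read changed (gamma.gen -3->4; trace.txt -9->4) — executes, giving 16.
  meta.gen: a read changed (tokens.gen 27->16) — executes, giving 9.
  kernel.gen: a read changed (meta.gen 20->9) — executes, giving 9.
  patch.gen: a read changed (kernel.gen 20->9) — executes, giving -9.
  probe.gen: a read changed (patch.gen -20->-9) — executes, giving 10 — identical to its old value.
  bundle.gen: dirty, but its reads are unchanged (probe.gen unchanged, utils.txt unchanged); cached 11 stands.
  fold.gen: dirty, but its reads are unchanged (bundle.gen unchanged, probe.gen unchanged); cached 1 stands.
  audit.gen: dirty, but its reads are unchanged (fold.gen unchanged, bundle.gen unchanged); cached 12 stands.
  merge.gen: a read changed (gamma.gen -3->4) — executes, giving 12 — identical to its old value.
  opt.gen: a read changed (tokens.gen 27->16) — executes, giving 28.
  schema.gen: dirty, but its reads are unchanged (merge.gen unchanged, audit.gen unchanged); cached 0 stands.
  router.gen: a read changed (gamma.gen -3->4) — executes, giving 4.
  tables.gen: a read changed (opt.gen 39->28) — executes, giving 28.
  export.gen: a read changed (tables.gen 39->28; router.gen -3->4) — executes, giving 112.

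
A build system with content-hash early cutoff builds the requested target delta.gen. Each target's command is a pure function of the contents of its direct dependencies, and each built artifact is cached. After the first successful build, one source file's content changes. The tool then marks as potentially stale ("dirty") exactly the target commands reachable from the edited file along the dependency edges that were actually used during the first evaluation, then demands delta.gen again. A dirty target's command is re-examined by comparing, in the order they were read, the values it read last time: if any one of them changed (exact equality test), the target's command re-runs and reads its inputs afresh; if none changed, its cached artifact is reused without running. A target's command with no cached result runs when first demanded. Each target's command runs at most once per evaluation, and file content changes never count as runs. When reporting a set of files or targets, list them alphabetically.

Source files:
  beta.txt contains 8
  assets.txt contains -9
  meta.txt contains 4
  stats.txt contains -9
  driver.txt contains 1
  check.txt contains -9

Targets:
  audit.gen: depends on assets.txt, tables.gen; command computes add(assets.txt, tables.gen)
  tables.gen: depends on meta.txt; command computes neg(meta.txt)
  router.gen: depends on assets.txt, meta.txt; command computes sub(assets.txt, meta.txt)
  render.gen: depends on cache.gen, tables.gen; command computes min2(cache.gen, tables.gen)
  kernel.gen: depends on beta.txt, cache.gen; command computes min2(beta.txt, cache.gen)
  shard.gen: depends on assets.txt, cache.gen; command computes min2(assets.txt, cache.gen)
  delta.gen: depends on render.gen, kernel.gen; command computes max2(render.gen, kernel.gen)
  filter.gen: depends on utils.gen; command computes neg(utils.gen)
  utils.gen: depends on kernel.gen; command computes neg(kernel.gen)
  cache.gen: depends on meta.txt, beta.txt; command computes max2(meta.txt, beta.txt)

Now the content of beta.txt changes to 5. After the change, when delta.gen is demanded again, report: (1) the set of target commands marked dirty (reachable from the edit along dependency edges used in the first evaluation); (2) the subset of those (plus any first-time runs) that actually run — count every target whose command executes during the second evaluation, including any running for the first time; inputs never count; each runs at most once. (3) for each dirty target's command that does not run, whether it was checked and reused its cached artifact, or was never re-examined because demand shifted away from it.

Marked dirty: cache.gen, delta.gen, kernel.gen, render.gen.
Target commands that run: cache.gen, delta.gen, kernel.gen, render.gen — 4 in total.
Every dirty target's command ran.

First evaluation (everything demanded from the output):
  cache.gen = max2(4, 8) = 8
  kernel.gen = min2(8, 8) = 8
  tables.gen = neg(4) = -4
  render.gen = min2(8, -4) = -4
  delta.gen = max2(-4, 8) = 8

Propagation after the edit:
  cache.gen: runs — beta.txt 8->5; result 5.
  kernel.gen: runs — beta.txt 8->5; cache.gen 8->5; result 5.
  render.gen: runs — cache.gen 8->5; result -4 (same value as before).
  delta.gen: runs — kernel.gen 8->5; result 5.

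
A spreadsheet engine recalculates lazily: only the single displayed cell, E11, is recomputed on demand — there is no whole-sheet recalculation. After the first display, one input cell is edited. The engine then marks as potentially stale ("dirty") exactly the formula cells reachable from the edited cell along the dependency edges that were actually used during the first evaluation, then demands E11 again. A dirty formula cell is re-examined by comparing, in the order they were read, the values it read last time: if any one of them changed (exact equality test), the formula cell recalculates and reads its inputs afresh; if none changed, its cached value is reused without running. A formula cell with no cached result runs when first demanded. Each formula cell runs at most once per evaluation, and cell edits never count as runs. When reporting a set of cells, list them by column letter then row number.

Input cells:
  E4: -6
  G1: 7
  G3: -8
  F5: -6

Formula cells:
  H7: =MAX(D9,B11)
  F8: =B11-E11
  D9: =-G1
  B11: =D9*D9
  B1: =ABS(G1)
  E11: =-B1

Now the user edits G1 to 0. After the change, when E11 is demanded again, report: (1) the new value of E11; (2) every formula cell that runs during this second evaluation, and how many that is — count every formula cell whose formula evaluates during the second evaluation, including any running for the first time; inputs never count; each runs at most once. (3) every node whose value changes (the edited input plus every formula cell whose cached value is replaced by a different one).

New value of E11: 0.
Formula cells that run: B1, E11 — 2 in total.
Values that change: B1, E11, G1.

First evaluation (everything demanded from the output):
  B1 = ABS(7) = 7
  E11 = -(7) = -7

Propagation after the edit:
  B1: runs — G1 7->0; result 0.
  E11: runs — B1 7->0; result 0.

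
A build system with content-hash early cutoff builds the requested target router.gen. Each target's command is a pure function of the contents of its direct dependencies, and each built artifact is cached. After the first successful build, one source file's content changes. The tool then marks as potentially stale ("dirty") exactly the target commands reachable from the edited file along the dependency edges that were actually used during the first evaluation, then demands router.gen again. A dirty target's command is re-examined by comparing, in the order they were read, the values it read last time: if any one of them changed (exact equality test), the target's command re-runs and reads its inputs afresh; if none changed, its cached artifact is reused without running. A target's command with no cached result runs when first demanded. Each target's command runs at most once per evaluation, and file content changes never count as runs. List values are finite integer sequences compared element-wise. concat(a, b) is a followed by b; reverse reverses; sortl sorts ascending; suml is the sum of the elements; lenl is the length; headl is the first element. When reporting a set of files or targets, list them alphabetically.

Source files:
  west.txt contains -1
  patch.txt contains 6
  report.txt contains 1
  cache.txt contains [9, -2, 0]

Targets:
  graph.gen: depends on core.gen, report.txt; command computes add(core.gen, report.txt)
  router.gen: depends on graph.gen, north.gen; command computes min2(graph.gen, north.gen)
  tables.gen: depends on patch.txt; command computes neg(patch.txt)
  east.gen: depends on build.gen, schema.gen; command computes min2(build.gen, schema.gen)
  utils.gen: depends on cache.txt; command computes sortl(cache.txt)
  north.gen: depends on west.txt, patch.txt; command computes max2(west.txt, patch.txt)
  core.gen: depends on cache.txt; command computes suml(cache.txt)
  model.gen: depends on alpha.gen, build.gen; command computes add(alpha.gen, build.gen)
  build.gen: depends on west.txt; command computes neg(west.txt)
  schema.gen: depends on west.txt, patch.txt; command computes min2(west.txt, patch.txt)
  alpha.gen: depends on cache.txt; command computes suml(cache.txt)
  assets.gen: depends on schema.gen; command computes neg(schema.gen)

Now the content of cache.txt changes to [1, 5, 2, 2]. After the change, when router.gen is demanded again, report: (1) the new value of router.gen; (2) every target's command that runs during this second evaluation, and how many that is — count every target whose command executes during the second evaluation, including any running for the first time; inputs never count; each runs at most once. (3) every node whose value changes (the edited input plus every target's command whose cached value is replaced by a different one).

First evaluation (everything demanded from the output):
  core.gen = suml([9, -2, 0]) = 7
  graph.gen = add(7, 1) = 8
  north.gen = max2(-1, 6) = 6
  router.gen = min2(8, 6) = 6

Propagation after the edit:
  core.gen: runs — cache.txt [9, -2, 0]->[1, 5, 2, 2]; result 10.
  graph.gen: runs — core.gen 7->10; result 11.
  router.gen: runs — graph.gen 8->11; result 6 (same value as before).

New value of router.gen: 6.
Target commands that run: core.gen, graph.gen, router.gen — 3 in total.
Values that change: cache.txt, core.gen, graph.gen.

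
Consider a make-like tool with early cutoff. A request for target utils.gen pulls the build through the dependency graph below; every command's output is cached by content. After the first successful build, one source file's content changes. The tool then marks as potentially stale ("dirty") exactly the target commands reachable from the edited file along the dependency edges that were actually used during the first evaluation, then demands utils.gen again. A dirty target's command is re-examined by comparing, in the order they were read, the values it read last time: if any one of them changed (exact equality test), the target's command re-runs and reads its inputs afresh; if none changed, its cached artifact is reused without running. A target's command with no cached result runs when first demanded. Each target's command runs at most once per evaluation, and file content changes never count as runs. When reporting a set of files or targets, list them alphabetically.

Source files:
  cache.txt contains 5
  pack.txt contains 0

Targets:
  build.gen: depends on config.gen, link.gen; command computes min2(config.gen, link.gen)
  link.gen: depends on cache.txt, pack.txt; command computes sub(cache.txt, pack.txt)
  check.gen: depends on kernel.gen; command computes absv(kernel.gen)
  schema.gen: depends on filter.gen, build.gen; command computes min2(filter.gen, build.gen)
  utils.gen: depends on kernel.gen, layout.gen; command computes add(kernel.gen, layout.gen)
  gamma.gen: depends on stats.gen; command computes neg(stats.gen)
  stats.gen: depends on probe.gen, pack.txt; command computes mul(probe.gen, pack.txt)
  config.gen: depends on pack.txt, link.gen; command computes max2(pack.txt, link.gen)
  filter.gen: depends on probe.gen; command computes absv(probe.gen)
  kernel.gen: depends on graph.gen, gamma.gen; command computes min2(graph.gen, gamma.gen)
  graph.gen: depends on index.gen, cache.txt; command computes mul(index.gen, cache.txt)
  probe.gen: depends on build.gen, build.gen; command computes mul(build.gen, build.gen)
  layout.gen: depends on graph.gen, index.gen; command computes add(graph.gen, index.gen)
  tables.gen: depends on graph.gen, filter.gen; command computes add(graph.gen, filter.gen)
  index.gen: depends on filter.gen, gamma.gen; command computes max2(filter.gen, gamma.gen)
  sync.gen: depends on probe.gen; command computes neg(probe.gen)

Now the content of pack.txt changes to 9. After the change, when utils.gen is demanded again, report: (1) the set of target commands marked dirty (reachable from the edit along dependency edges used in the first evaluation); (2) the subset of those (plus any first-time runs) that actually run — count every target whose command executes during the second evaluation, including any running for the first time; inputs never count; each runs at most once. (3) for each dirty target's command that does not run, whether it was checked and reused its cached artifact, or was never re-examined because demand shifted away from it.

The edit dirties: build.gen, config.gen, filter.gen, gamma.gen, graph.gen, index.gen, kernel.gen, layout.gen, link.gen, probe.gen, stats.gen, utils.gen.
12 target commands run: build.gen, config.gen, filter.gen, gamma.gen, graph.gen, index.gen, kernel.gen, layout.gen, link.gen, probe.gen, stats.gen, utils.gen.
No dirty target's command escaped a run.

First demand of the output computes:
  link.gen = sub(5, 0) = 5
  config.gen = max2(0, 5) = 5
  build.gen = min2(5, 5) = 5
  probe.gen = mul(5, 5) = 25
  filter.gen = absv(25) = 25
  stats.gen = mul(25, 0) = 0
  gamma.gen = neg(0) = 0
  index.gen = max2(25, 0) = 25
  graph.gen = mul(25, 5) = 125
  kernel.gen = min2(125, 0) = 0
  layout.gen = add(125, 25) = 150
  utils.gen = add(0, 150) = 150

After the edit, cleaning proceeds:
  link.gen: a read changed (pack.txt 0->9) — executes, giving -4.
  config.gen: a read changed (pack.txt 0->9; link.gen 5->-4) — executes, giving 9.
  build.gen: a read changed (config.gen 5->9; link.gen 5->-4) — executes, giving -4.
  probe.gen: a read changed (build.gen 5->-4; build.gen 5->-4) — executes, giving 16.
  filter.gen: a read changed (probe.gen 25->16) — executes, giving 16.
  stats.gen: a read changed (probe.gen 25->16; pack.txt 0->9) — executes, giving 144.
  gamma.gen: a read changed (stats.gen 0->144) — executes, giving -144.
  index.gen: a read changed (filter.gen 25->16; gamma.gen 0->-144) — executes, giving 16.
  graph.gen: a read changed (index.gen 25->16) — executes, giving 80.
  kernel.gen: a read changed (graph.gen 125->80; gamma.gen 0->-144) — executes, giving -144.
  layout.gen: a read changed (graph.gen 125->80; index.gen 25->16) — executes, giving 96.
  utils.gen: a read changed (kernel.gen 0->-144; layout.gen 150->96) — executes, giving -48.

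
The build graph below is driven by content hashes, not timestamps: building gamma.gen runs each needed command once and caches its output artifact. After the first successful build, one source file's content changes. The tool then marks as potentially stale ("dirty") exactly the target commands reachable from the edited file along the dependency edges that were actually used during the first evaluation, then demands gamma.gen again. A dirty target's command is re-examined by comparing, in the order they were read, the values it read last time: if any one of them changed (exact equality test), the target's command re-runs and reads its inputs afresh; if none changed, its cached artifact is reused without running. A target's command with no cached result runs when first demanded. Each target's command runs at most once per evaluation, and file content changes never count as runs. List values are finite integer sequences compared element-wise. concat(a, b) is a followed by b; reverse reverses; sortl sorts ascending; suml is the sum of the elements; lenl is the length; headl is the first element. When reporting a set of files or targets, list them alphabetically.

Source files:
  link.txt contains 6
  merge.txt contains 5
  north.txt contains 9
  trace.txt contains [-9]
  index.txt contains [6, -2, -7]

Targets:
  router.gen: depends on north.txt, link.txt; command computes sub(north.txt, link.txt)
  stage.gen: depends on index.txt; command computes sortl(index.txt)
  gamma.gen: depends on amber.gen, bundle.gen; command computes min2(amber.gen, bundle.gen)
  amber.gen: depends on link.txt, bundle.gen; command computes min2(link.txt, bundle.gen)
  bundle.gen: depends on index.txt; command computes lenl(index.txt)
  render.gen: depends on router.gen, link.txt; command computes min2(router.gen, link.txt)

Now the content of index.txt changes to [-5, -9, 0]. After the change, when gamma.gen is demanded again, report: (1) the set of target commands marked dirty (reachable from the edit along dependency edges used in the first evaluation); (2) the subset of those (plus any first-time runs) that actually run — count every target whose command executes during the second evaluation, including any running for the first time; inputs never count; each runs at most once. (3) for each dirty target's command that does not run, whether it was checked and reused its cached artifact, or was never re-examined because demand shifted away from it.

Dirty set: amber.gen, bundle.gen, gamma.gen.
Run set: bundle.gen (1 run).
Re-examined without running (cache reused): amber.gen, gamma.gen.
The important point: bundle.gen recomputes to an identical value, and the output ends up unchanged.

Initial pass — values computed on the first demand:
  bundle.gen = lenl([6, -2, -7]) = 3
  amber.gen = min2(6, 3) = 3
  gamma.gen = min2(3, 3) = 3

Second demand — change propagation:
  bundle.gen: re-runs because index.txt [6, -2, -7]->[-5, -9, 0]; new result 3 (unchanged).
  amber.gen: re-examined; everything it read last time is the same (link.txt unchanged, bundle.gen unchanged) — cache 3 kept, no run.
  gamma.gen: re-examined; everything it read last time is the same (amber.gen unchanged, bundle.gen unchanged) — cache 3 kept, no run.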